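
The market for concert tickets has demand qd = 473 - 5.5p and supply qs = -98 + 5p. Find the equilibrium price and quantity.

Set qd = qs: 473 - 5.5p = -98 + 5p.
571 = 10.5p, so p* = 1142/21.
q* = 473 − 5.5(1142/21) = 3652/21.

p* = 1142/21, q* = 3652/21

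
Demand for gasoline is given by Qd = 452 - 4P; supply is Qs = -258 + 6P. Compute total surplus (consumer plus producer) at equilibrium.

Equilibrium: 452 - 4P = -258 + 6P gives P* = 71, Q* = 168.
Demand choke price: P = 113; supply starts at P = 43.
CS = ½(113 − 71)(168) = 3528; PS = ½(71 − 43)(168) = 2352.

Total surplus = 5880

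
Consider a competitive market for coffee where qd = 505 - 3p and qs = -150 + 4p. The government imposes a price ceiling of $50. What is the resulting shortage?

Equilibrium price would be p* = 655/7, so the ceiling at 50 binds.
At p = 50: qd = 505 − 3(50) = 355, qs = -150 + 4(50) = 50.
Shortage = 355 − 50 = 305.

Shortage = 305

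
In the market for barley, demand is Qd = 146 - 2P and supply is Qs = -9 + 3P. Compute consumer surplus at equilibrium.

Consumer surplus = 1764

Equilibrium: 146 - 2P = -9 + 3P gives P* = 31, Q* = 84.
Demand choke price (Qd = 0): P = 73.
CS = ½(73 − 31)(84) = 1764.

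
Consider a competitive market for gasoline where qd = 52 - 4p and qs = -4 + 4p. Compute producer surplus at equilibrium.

Equilibrium: 52 - 4p = -4 + 4p gives p* = 7, q* = 24.
Supply starts at p = 1 (where qs = 0).
PS = ½(7 − 1)(24) = 72.

Producer surplus = 72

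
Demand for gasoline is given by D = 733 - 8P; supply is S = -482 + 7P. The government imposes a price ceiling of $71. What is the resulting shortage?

Shortage = 150

Equilibrium price would be P* = 81, so the ceiling at 71 binds.
At P = 71: D = 733 − 8(71) = 165, S = -482 + 7(71) = 15.
Shortage = 165 − 15 = 150.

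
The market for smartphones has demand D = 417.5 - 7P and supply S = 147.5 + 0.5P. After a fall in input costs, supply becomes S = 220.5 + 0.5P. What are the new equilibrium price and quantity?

P' = 394/15, Q' = 7009/30

Original equilibrium: P* = 36, Q* = 165.5.
New equilibrium: 417.5 - 7P = 220.5 + 0.5P, so 197 = 7.5P and P' = 394/15; Q' = 417.5 − 7(394/15) = 7009/30.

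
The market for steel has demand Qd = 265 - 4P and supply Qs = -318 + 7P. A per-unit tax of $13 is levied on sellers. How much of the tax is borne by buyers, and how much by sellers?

Pre-tax equilibrium: P* = 53, Q* = 53.
Tax on sellers shifts supply to Qs = -318 + 7(P − 13) = -409 + 7P.
265 - 4P = -409 + 7P gives buyer price Pb = 674/11; sellers receive Ps = 674/11 − 13 = 531/11.
New quantity: Q = 265 − 4(674/11) = 219/11.
Buyer burden = 674/11 − 53 = 91/11; seller burden = 53 − 531/11 = 52/11.

Buyers bear 91/11, sellers bear 52/11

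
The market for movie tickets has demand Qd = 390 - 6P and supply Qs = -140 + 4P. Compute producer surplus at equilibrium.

Producer surplus = 648

Equilibrium: 390 - 6P = -140 + 4P gives P* = 53, Q* = 72.
Supply starts at P = 35 (where Qs = 0).
PS = ½(53 − 35)(72) = 648.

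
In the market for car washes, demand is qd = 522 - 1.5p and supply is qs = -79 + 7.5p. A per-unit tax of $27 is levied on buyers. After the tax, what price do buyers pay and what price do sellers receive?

Buyers pay 1607/18, sellers receive 1121/18

Pre-tax equilibrium: p* = 601/9, q* = 2531/6.
Tax on buyers shifts demand to qd = 522 − 1.5(p + 27) = 481.5 - 1.5p.
481.5 - 1.5p = -79 + 7.5p gives seller price ps = 1121/18; buyers pay pb = 1121/18 + 27 = 1607/18.
New quantity: q = 522 − 1.5(1607/18) = 4657/12.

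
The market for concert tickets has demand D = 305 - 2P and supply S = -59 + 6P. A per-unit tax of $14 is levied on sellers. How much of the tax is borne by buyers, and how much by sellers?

Buyers bear $10.5, sellers bear $3.5

Pre-tax equilibrium: P* = 45.5, Q* = 214.
Tax on sellers shifts supply to S = -59 + 6(P − 14) = -143 + 6P.
305 - 2P = -143 + 6P gives buyer price Pb = 56; sellers receive Ps = 56 − 14 = 42.
New quantity: Q = 305 − 2(56) = 193.
Buyer burden = 56 − 45.5 = 10.5; seller burden = 45.5 − 42 = 3.5.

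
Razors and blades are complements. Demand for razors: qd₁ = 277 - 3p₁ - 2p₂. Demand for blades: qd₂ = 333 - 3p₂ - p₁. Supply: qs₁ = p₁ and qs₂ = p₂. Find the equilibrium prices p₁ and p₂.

p₁ = 221/7, p₂ = 1055/14

Market 1: 277 - 3p₁ - 2p₂ = p₁ → 4p₁ + 2p₂ = 277.
Market 2: 4p₂ + p₁ = 333.
Eliminating p₂: 4×(1) − 2×(2) gives 14p₁ = 442, so p₁ = 221/7.
Back-substitute into (2): p₂ = (333 − 1×221/7) / 4 = 1055/14.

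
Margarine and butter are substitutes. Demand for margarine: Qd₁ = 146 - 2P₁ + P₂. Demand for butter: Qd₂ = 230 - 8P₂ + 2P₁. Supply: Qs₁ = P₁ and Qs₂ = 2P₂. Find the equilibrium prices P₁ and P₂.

Market 1: 146 - 2P₁ + P₂ = P₁ → 3P₁ - P₂ = 146.
Market 2: 10P₂ - 2P₁ = 230.
Eliminating P₂: 10×(1) + 1×(2) gives 28P₁ = 1690, so P₁ = 845/14.
Back-substitute into (2): P₂ = (230 + 2×845/14) / 10 = 491/14.

P₁ = 845/14, P₂ = 491/14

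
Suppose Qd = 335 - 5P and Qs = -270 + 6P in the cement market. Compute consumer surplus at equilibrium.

Consumer surplus = 360

Equilibrium: 335 - 5P = -270 + 6P gives P* = 55, Q* = 60.
Demand choke price (Qd = 0): P = 67.
CS = ½(67 − 55)(60) = 360.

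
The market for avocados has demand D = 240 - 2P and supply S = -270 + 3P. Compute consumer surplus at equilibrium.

Equilibrium: 240 - 2P = -270 + 3P gives P* = 102, Q* = 36.
Demand choke price (D = 0): P = 120.
CS = ½(120 − 102)(36) = 324.

Consumer surplus = 324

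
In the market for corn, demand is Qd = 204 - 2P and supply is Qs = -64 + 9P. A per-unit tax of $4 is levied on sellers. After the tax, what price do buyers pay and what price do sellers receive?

Buyers pay 304/11, sellers receive 260/11

Pre-tax equilibrium: P* = 268/11, Q* = 1708/11.
Tax on sellers shifts supply to Qs = -64 + 9(P − 4) = -100 + 9P.
204 - 2P = -100 + 9P gives buyer price Pb = 304/11; sellers receive Ps = 304/11 − 4 = 260/11.
New quantity: Q = 204 − 2(304/11) = 1636/11.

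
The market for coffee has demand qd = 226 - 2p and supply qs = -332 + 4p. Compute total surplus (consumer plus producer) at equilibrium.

Total surplus = 600

Equilibrium: 226 - 2p = -332 + 4p gives p* = 93, q* = 40.
Demand choke price: p = 113; supply starts at p = 83.
CS = ½(113 − 93)(40) = 400; PS = ½(93 − 83)(40) = 200.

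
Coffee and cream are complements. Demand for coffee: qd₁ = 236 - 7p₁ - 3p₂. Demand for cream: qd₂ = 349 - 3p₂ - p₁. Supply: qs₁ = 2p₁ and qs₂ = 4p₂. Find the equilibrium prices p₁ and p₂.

p₁ = 121/12, p₂ = 581/12

Market 1: 236 - 7p₁ - 3p₂ = 2p₁ → 9p₁ + 3p₂ = 236.
Market 2: 7p₂ + p₁ = 349.
Eliminating p₂: 7×(1) − 3×(2) gives 60p₁ = 605, so p₁ = 121/12.
Back-substitute into (2): p₂ = (349 − 1×121/12) / 7 = 581/12.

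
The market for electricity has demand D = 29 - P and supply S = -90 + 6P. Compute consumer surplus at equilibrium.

Consumer surplus = 72

Equilibrium: 29 - P = -90 + 6P gives P* = 17, Q* = 12.
Demand choke price (D = 0): P = 29.
CS = ½(29 − 17)(12) = 72.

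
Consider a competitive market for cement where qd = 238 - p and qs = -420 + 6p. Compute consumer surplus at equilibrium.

Consumer surplus = 10368

Equilibrium: 238 - p = -420 + 6p gives p* = 94, q* = 144.
Demand choke price (qd = 0): p = 238.
CS = ½(238 − 94)(144) = 10368.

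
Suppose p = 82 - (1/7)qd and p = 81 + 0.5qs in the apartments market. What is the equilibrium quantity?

q* = 14/9

Set the two price expressions equal: 82 - (1/7)q = 81 + 0.5q.
1 = (9/14)q, so q* = 14/9.
p* = 82 − (1/7)(14/9) = 736/9.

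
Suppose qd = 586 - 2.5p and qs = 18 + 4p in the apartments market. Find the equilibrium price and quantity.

p* = 1136/13, q* = 4778/13

Set qd = qs: 586 - 2.5p = 18 + 4p.
568 = 6.5p, so p* = 1136/13.
q* = 586 − 2.5(1136/13) = 4778/13.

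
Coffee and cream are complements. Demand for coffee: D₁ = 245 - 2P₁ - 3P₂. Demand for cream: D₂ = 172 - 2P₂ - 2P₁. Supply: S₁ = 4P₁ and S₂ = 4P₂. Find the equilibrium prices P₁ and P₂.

Market 1: 245 - 2P₁ - 3P₂ = 4P₁ → 6P₁ + 3P₂ = 245.
Market 2: 6P₂ + 2P₁ = 172.
Eliminating P₂: 6×(1) − 3×(2) gives 30P₁ = 954, so P₁ = 31.8.
Back-substitute into (2): P₂ = (172 − 2×31.8) / 6 = 271/15.

P₁ = 31.8, P₂ = 271/15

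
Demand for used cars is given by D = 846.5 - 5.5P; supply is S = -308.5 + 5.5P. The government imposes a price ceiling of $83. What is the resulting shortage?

Shortage = 242

Equilibrium price would be P* = 105, so the ceiling at 83 binds.
At P = 83: D = 846.5 − 5.5(83) = 390, S = -308.5 + 5.5(83) = 148.
Shortage = 390 − 148 = 242.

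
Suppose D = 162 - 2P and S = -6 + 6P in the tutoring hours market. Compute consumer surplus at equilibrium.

Equilibrium: 162 - 2P = -6 + 6P gives P* = 21, Q* = 120.
Demand choke price (D = 0): P = 81.
CS = ½(81 − 21)(120) = 3600.

Consumer surplus = 3600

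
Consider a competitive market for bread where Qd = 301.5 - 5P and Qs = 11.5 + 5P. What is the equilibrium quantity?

Set Qd = Qs: 301.5 - 5P = 11.5 + 5P.
290 = 10P, so P* = 29.
Q* = 301.5 − 5(29) = 156.5.

Q* = 156.5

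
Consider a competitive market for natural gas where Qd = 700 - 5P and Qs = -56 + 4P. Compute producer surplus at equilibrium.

Producer surplus = 9800

Equilibrium: 700 - 5P = -56 + 4P gives P* = 84, Q* = 280.
Supply starts at P = 14 (where Qs = 0).
PS = ½(84 − 14)(280) = 9800.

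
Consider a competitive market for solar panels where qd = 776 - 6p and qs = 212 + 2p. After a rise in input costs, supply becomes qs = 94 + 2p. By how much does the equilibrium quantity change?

Original equilibrium: p* = 70.5, q* = 353.
New equilibrium: 776 - 6p = 94 + 2p, so 682 = 8p and p' = 85.25; q' = 776 − 6(85.25) = 264.5.
Change in quantity: 264.5 − 353 = -88.5.

Δq = -88.5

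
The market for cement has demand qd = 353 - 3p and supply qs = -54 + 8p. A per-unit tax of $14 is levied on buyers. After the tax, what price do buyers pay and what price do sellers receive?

Buyers pay 519/11, sellers receive 365/11

Pre-tax equilibrium: p* = 37, q* = 242.
Tax on buyers shifts demand to qd = 353 − 3(p + 14) = 311 - 3p.
311 - 3p = -54 + 8p gives seller price ps = 365/11; buyers pay pb = 365/11 + 14 = 519/11.
New quantity: q = 353 − 3(519/11) = 2326/11.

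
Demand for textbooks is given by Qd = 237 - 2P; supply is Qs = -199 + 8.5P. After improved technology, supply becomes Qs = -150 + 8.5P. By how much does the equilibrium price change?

ΔP = -14/3

Original equilibrium: P* = 872/21, Q* = 3233/21.
New equilibrium: 237 - 2P = -150 + 8.5P, so 387 = 10.5P and P' = 258/7; Q' = 237 − 2(258/7) = 1143/7.
Change in price: 258/7 − 872/21 = -14/3.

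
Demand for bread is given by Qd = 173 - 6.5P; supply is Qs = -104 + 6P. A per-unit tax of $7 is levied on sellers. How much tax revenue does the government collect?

Tax revenue = 49.84

Pre-tax equilibrium: P* = 22.16, Q* = 28.96.
Tax on sellers shifts supply to Qs = -104 + 6(P − 7) = -146 + 6P.
173 - 6.5P = -146 + 6P gives buyer price Pb = 25.52; sellers receive Ps = 25.52 − 7 = 18.52.
New quantity: Q = 173 − 6.5(25.52) = 7.12.
Revenue = 7 × 7.12 = 49.84.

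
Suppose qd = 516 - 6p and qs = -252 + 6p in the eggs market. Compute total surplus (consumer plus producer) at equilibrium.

Total surplus = 2904

Equilibrium: 516 - 6p = -252 + 6p gives p* = 64, q* = 132.
Demand choke price: p = 86; supply starts at p = 42.
CS = ½(86 − 64)(132) = 1452; PS = ½(64 − 42)(132) = 1452.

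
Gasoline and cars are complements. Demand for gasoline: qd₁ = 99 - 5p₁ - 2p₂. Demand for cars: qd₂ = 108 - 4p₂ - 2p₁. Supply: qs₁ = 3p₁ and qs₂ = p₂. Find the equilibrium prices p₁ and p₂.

p₁ = 7.75, p₂ = 18.5

Market 1: 99 - 5p₁ - 2p₂ = 3p₁ → 8p₁ + 2p₂ = 99.
Market 2: 5p₂ + 2p₁ = 108.
Eliminating p₂: 5×(1) − 2×(2) gives 36p₁ = 279, so p₁ = 7.75.
Back-substitute into (2): p₂ = (108 − 2×7.75) / 5 = 18.5.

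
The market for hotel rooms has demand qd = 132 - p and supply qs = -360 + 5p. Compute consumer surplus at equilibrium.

Equilibrium: 132 - p = -360 + 5p gives p* = 82, q* = 50.
Demand choke price (qd = 0): p = 132.
CS = ½(132 − 82)(50) = 1250.

Consumer surplus = 1250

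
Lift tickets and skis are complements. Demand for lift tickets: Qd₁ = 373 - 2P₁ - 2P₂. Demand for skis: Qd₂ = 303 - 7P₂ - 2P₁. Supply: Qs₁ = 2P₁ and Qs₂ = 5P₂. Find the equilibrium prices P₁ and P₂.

P₁ = 1935/22, P₂ = 233/22

Market 1: 373 - 2P₁ - 2P₂ = 2P₁ → 4P₁ + 2P₂ = 373.
Market 2: 12P₂ + 2P₁ = 303.
Eliminating P₂: 12×(1) − 2×(2) gives 44P₁ = 3870, so P₁ = 1935/22.
Back-substitute into (2): P₂ = (303 − 2×1935/22) / 12 = 233/22.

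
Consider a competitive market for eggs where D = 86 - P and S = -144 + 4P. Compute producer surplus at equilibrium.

Producer surplus = 200

Equilibrium: 86 - P = -144 + 4P gives P* = 46, Q* = 40.
Supply starts at P = 36 (where S = 0).
PS = ½(46 − 36)(40) = 200.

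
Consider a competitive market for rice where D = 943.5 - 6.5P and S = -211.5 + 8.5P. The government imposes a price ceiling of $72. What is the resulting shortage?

Equilibrium price would be P* = 77, so the ceiling at 72 binds.
At P = 72: D = 943.5 − 6.5(72) = 475.5, S = -211.5 + 8.5(72) = 400.5.
Shortage = 475.5 − 400.5 = 75.

Shortage = 75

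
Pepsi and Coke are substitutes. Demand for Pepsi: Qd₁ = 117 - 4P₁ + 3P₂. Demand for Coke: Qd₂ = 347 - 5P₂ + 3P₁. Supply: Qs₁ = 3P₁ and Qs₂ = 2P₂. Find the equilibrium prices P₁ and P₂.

Market 1: 117 - 4P₁ + 3P₂ = 3P₁ → 7P₁ - 3P₂ = 117.
Market 2: 7P₂ - 3P₁ = 347.
Eliminating P₂: 7×(1) + 3×(2) gives 40P₁ = 1860, so P₁ = 46.5.
Back-substitute into (2): P₂ = (347 + 3×46.5) / 7 = 69.5.

P₁ = 46.5, P₂ = 69.5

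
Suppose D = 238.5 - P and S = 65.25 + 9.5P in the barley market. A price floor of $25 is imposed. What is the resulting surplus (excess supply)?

Equilibrium price would be P* = 16.5, so the floor at 25 binds.
At P = 25: D = 213.5, S = 302.75.
Surplus = 302.75 − 213.5 = 89.25.

Surplus = 89.25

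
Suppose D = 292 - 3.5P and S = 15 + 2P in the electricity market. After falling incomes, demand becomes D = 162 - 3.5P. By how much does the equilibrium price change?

ΔP = -260/11

Original equilibrium: P* = 554/11, Q* = 1273/11.
New equilibrium: 162 - 3.5P = 15 + 2P, so 147 = 5.5P and P' = 294/11; Q' = 162 − 3.5(294/11) = 753/11.
Change in price: 294/11 − 554/11 = -260/11.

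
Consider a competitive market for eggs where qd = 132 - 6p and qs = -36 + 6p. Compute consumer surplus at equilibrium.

Consumer surplus = 192

Equilibrium: 132 - 6p = -36 + 6p gives p* = 14, q* = 48.
Demand choke price (qd = 0): p = 22.
CS = ½(22 − 14)(48) = 192.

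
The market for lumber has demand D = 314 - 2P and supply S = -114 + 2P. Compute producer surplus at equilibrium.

Producer surplus = 2500

Equilibrium: 314 - 2P = -114 + 2P gives P* = 107, Q* = 100.
Supply starts at P = 57 (where S = 0).
PS = ½(107 − 57)(100) = 2500.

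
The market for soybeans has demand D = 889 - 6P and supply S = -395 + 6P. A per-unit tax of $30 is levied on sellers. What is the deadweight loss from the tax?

Deadweight loss = 1350

Pre-tax equilibrium: P* = 107, Q* = 247.
Tax on sellers shifts supply to S = -395 + 6(P − 30) = -575 + 6P.
889 - 6P = -575 + 6P gives buyer price Pb = 122; sellers receive Ps = 122 − 30 = 92.
New quantity: Q = 889 − 6(122) = 157.
DWL = ½ × 30 × (247 − 157) = 1350.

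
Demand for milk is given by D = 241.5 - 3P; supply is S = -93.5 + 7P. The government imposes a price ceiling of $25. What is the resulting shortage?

Shortage = 85

Equilibrium price would be P* = 33.5, so the ceiling at 25 binds.
At P = 25: D = 241.5 − 3(25) = 166.5, S = -93.5 + 7(25) = 81.5.
Shortage = 166.5 − 81.5 = 85.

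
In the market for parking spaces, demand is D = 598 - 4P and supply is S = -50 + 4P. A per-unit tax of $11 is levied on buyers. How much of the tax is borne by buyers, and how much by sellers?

Buyers bear $5.5, sellers bear $5.5

Pre-tax equilibrium: P* = 81, Q* = 274.
Tax on buyers shifts demand to D = 598 − 4(P + 11) = 554 - 4P.
554 - 4P = -50 + 4P gives seller price Ps = 75.5; buyers pay Pb = 75.5 + 11 = 86.5.
New quantity: Q = 598 − 4(86.5) = 252.
Buyer burden = 86.5 − 81 = 5.5; seller burden = 81 − 75.5 = 5.5.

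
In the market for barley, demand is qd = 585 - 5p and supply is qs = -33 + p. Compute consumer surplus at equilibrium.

Consumer surplus = 490

Equilibrium: 585 - 5p = -33 + p gives p* = 103, q* = 70.
Demand choke price (qd = 0): p = 117.
CS = ½(117 − 103)(70) = 490.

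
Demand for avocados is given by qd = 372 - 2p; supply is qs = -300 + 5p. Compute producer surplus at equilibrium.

Producer surplus = 3240

Equilibrium: 372 - 2p = -300 + 5p gives p* = 96, q* = 180.
Supply starts at p = 60 (where qs = 0).
PS = ½(96 − 60)(180) = 3240.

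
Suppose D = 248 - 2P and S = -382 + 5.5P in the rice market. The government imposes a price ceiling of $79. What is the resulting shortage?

Equilibrium price would be P* = 84, so the ceiling at 79 binds.
At P = 79: D = 248 − 2(79) = 90, S = -382 + 5.5(79) = 52.5.
Shortage = 90 − 52.5 = 37.5.

Shortage = 37.5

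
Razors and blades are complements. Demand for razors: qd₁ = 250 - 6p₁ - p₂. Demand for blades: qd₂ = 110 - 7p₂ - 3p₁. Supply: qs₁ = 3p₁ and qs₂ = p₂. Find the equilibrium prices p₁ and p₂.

p₁ = 630/23, p₂ = 80/23

Market 1: 250 - 6p₁ - p₂ = 3p₁ → 9p₁ + p₂ = 250.
Market 2: 8p₂ + 3p₁ = 110.
Eliminating p₂: 8×(1) − 1×(2) gives 69p₁ = 1890, so p₁ = 630/23.
Back-substitute into (2): p₂ = (110 − 3×630/23) / 8 = 80/23.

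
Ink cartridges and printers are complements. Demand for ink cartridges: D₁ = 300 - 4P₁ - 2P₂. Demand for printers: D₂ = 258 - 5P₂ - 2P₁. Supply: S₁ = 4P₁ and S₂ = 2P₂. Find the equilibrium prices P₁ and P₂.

Market 1: 300 - 4P₁ - 2P₂ = 4P₁ → 8P₁ + 2P₂ = 300.
Market 2: 7P₂ + 2P₁ = 258.
Eliminating P₂: 7×(1) − 2×(2) gives 52P₁ = 1584, so P₁ = 396/13.
Back-substitute into (2): P₂ = (258 − 2×396/13) / 7 = 366/13.

P₁ = 396/13, P₂ = 366/13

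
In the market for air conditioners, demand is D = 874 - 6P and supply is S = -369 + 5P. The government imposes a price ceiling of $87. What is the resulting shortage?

Shortage = 286

Equilibrium price would be P* = 113, so the ceiling at 87 binds.
At P = 87: D = 874 − 6(87) = 352, S = -369 + 5(87) = 66.
Shortage = 352 − 66 = 286.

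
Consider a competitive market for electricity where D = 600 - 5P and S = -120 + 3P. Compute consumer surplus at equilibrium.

Consumer surplus = 2250

Equilibrium: 600 - 5P = -120 + 3P gives P* = 90, Q* = 150.
Demand choke price (D = 0): P = 120.
CS = ½(120 − 90)(150) = 2250.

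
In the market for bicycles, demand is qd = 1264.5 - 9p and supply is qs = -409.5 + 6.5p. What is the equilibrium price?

Set qd = qs: 1264.5 - 9p = -409.5 + 6.5p.
1674 = 15.5p, so p* = 108.
q* = 1264.5 − 9(108) = 292.5.

p* = 108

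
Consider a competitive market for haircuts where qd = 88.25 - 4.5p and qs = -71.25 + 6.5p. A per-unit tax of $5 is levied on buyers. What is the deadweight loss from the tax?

Deadweight loss = 2925/88

Pre-tax equilibrium: p* = 14.5, q* = 23.
Tax on buyers shifts demand to qd = 88.25 − 4.5(p + 5) = 65.75 - 4.5p.
65.75 - 4.5p = -71.25 + 6.5p gives seller price ps = 137/11; buyers pay pb = 137/11 + 5 = 192/11.
New quantity: q = 88.25 − 4.5(192/11) = 427/44.
DWL = ½ × 5 × (23 − 427/44) = 2925/88.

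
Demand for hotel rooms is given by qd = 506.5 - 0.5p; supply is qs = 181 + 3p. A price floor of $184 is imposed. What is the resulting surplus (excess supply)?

Equilibrium price would be p* = 93, so the floor at 184 binds.
At p = 184: qd = 414.5, qs = 733.
Surplus = 733 − 414.5 = 318.5.

Surplus = 318.5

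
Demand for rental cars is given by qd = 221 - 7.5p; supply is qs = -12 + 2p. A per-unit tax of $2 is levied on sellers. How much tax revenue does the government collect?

Pre-tax equilibrium: p* = 466/19, q* = 704/19.
Tax on sellers shifts supply to qs = -12 + 2(p − 2) = -16 + 2p.
221 - 7.5p = -16 + 2p gives buyer price pb = 474/19; sellers receive ps = 474/19 − 2 = 436/19.
New quantity: q = 221 − 7.5(474/19) = 644/19.
Revenue = 2 × 644/19 = 1288/19.

Tax revenue = 1288/19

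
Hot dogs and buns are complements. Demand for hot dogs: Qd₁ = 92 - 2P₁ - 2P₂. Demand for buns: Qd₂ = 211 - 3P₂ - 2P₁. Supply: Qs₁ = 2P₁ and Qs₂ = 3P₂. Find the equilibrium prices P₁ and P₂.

Market 1: 92 - 2P₁ - 2P₂ = 2P₁ → 4P₁ + 2P₂ = 92.
Market 2: 6P₂ + 2P₁ = 211.
Eliminating P₂: 6×(1) − 2×(2) gives 20P₁ = 130, so P₁ = 6.5.
Back-substitute into (2): P₂ = (211 − 2×6.5) / 6 = 33.

P₁ = 6.5, P₂ = 33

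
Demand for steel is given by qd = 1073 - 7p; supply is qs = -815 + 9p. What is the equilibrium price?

p* = 118

Set qd = qs: 1073 - 7p = -815 + 9p.
1888 = 16p, so p* = 118.
q* = 1073 − 7(118) = 247.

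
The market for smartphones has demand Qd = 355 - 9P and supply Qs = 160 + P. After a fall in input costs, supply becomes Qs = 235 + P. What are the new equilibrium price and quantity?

Original equilibrium: P* = 19.5, Q* = 179.5.
New equilibrium: 355 - 9P = 235 + P, so 120 = 10P and P' = 12; Q' = 355 − 9(12) = 247.

P' = 12, Q' = 247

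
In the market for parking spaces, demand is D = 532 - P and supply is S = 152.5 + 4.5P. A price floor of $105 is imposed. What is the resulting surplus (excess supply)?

Surplus = 198

Equilibrium price would be P* = 69, so the floor at 105 binds.
At P = 105: D = 427, S = 625.
Surplus = 625 − 427 = 198.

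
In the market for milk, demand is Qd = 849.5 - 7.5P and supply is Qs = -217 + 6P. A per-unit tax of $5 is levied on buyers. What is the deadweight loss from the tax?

Deadweight loss = 125/3

Pre-tax equilibrium: P* = 79, Q* = 257.
Tax on buyers shifts demand to Qd = 849.5 − 7.5(P + 5) = 812 - 7.5P.
812 - 7.5P = -217 + 6P gives seller price Ps = 686/9; buyers pay Pb = 686/9 + 5 = 731/9.
New quantity: Q = 849.5 − 7.5(731/9) = 721/3.
DWL = ½ × 5 × (257 − 721/3) = 125/3.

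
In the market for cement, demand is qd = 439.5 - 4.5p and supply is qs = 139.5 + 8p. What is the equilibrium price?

p* = 24

Set qd = qs: 439.5 - 4.5p = 139.5 + 8p.
300 = 12.5p, so p* = 24.
q* = 439.5 − 4.5(24) = 331.5.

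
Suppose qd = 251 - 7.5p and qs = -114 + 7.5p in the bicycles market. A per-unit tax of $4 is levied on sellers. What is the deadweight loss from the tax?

Pre-tax equilibrium: p* = 73/3, q* = 68.5.
Tax on sellers shifts supply to qs = -114 + 7.5(p − 4) = -144 + 7.5p.
251 - 7.5p = -144 + 7.5p gives buyer price pb = 79/3; sellers receive ps = 79/3 − 4 = 67/3.
New quantity: q = 251 − 7.5(79/3) = 53.5.
DWL = ½ × 4 × (68.5 − 53.5) = 30.

Deadweight loss = 30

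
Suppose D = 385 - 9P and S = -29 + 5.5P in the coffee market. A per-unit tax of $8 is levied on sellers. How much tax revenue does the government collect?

Pre-tax equilibrium: P* = 828/29, Q* = 3713/29.
Tax on sellers shifts supply to S = -29 + 5.5(P − 8) = -73 + 5.5P.
385 - 9P = -73 + 5.5P gives buyer price Pb = 916/29; sellers receive Ps = 916/29 − 8 = 684/29.
New quantity: Q = 385 − 9(916/29) = 2921/29.
Revenue = 8 × 2921/29 = 23368/29.

Tax revenue = 23368/29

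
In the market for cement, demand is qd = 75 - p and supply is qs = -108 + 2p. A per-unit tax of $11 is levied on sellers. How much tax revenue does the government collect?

Tax revenue = 220/3

Pre-tax equilibrium: p* = 61, q* = 14.
Tax on sellers shifts supply to qs = -108 + 2(p − 11) = -130 + 2p.
75 - p = -130 + 2p gives buyer price pb = 205/3; sellers receive ps = 205/3 − 11 = 172/3.
New quantity: q = 75 − 1(205/3) = 20/3.
Revenue = 11 × 20/3 = 220/3.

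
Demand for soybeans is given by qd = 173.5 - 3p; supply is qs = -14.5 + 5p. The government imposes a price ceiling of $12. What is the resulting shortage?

Equilibrium price would be p* = 23.5, so the ceiling at 12 binds.
At p = 12: qd = 173.5 − 3(12) = 137.5, qs = -14.5 + 5(12) = 45.5.
Shortage = 137.5 − 45.5 = 92.

Shortage = 92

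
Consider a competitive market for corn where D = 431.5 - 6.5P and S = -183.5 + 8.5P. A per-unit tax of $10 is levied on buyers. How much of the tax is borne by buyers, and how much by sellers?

Buyers bear 17/3, sellers bear 13/3

Pre-tax equilibrium: P* = 41, Q* = 165.
Tax on buyers shifts demand to D = 431.5 − 6.5(P + 10) = 366.5 - 6.5P.
366.5 - 6.5P = -183.5 + 8.5P gives seller price Ps = 110/3; buyers pay Pb = 110/3 + 10 = 140/3.
New quantity: Q = 431.5 − 6.5(140/3) = 769/6.
Buyer burden = 140/3 − 41 = 17/3; seller burden = 41 − 110/3 = 13/3.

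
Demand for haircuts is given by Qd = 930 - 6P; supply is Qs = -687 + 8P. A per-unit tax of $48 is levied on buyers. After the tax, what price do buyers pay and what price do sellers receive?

Pre-tax equilibrium: P* = 115.5, Q* = 237.
Tax on buyers shifts demand to Qd = 930 − 6(P + 48) = 642 - 6P.
642 - 6P = -687 + 8P gives seller price Ps = 1329/14; buyers pay Pb = 1329/14 + 48 = 2001/14.
New quantity: Q = 930 − 6(2001/14) = 507/7.

Buyers pay 2001/14, sellers receive 1329/14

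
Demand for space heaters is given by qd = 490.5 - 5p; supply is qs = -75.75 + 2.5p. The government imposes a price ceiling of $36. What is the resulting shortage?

Shortage = 296.25

Equilibrium price would be p* = 75.5, so the ceiling at 36 binds.
At p = 36: qd = 490.5 − 5(36) = 310.5, qs = -75.75 + 2.5(36) = 14.25.
Shortage = 310.5 − 14.25 = 296.25.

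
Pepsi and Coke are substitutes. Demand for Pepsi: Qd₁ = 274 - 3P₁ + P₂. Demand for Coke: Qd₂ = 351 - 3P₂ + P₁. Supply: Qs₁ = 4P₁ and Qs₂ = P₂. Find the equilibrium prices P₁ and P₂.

P₁ = 1447/27, P₂ = 2731/27

Market 1: 274 - 3P₁ + P₂ = 4P₁ → 7P₁ - P₂ = 274.
Market 2: 4P₂ - P₁ = 351.
Eliminating P₂: 4×(1) + 1×(2) gives 27P₁ = 1447, so P₁ = 1447/27.
Back-substitute into (2): P₂ = (351 + 1×1447/27) / 4 = 2731/27.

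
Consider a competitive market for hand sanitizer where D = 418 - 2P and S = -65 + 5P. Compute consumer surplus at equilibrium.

Consumer surplus = 19600

Equilibrium: 418 - 2P = -65 + 5P gives P* = 69, Q* = 280.
Demand choke price (D = 0): P = 209.
CS = ½(209 − 69)(280) = 19600.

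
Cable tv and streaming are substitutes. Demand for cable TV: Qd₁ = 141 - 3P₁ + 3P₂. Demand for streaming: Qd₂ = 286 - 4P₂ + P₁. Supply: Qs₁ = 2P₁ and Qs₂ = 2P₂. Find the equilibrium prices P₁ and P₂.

Market 1: 141 - 3P₁ + 3P₂ = 2P₁ → 5P₁ - 3P₂ = 141.
Market 2: 6P₂ - P₁ = 286.
Eliminating P₂: 6×(1) + 3×(2) gives 27P₁ = 1704, so P₁ = 568/9.
Back-substitute into (2): P₂ = (286 + 1×568/9) / 6 = 1571/27.

P₁ = 568/9, P₂ = 1571/27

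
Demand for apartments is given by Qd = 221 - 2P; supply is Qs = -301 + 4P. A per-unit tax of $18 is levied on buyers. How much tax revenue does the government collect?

Tax revenue = 414

Pre-tax equilibrium: P* = 87, Q* = 47.
Tax on buyers shifts demand to Qd = 221 − 2(P + 18) = 185 - 2P.
185 - 2P = -301 + 4P gives seller price Ps = 81; buyers pay Pb = 81 + 18 = 99.
New quantity: Q = 221 − 2(99) = 23.
Revenue = 18 × 23 = 414.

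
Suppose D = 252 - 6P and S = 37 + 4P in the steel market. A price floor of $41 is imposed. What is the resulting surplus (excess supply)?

Surplus = 195

Equilibrium price would be P* = 21.5, so the floor at 41 binds.
At P = 41: D = 6, S = 201.
Surplus = 201 − 6 = 195.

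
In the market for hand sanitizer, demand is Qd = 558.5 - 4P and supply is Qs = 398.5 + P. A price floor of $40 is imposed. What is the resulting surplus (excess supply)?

Surplus = 40

Equilibrium price would be P* = 32, so the floor at 40 binds.
At P = 40: Qd = 398.5, Qs = 438.5.
Surplus = 438.5 − 398.5 = 40.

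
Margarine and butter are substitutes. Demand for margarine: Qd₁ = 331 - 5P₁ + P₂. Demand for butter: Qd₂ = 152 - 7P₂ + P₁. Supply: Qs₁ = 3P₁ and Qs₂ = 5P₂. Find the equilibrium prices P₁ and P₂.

Market 1: 331 - 5P₁ + P₂ = 3P₁ → 8P₁ - P₂ = 331.
Market 2: 12P₂ - P₁ = 152.
Eliminating P₂: 12×(1) + 1×(2) gives 95P₁ = 4124, so P₁ = 4124/95.
Back-substitute into (2): P₂ = (152 + 1×4124/95) / 12 = 1547/95.

P₁ = 4124/95, P₂ = 1547/95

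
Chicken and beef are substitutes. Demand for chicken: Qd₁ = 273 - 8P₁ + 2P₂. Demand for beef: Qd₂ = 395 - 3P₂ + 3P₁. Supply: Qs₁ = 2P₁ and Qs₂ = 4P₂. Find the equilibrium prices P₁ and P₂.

Market 1: 273 - 8P₁ + 2P₂ = 2P₁ → 10P₁ - 2P₂ = 273.
Market 2: 7P₂ - 3P₁ = 395.
Eliminating P₂: 7×(1) + 2×(2) gives 64P₁ = 2701, so P₁ = 42.203125.
Back-substitute into (2): P₂ = (395 + 3×42.203125) / 7 = 74.515625.

P₁ = 42.203125, P₂ = 74.515625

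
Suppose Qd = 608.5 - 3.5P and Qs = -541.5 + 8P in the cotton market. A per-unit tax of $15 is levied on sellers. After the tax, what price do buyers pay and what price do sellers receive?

Pre-tax equilibrium: P* = 100, Q* = 258.5.
Tax on sellers shifts supply to Qs = -541.5 + 8(P − 15) = -661.5 + 8P.
608.5 - 3.5P = -661.5 + 8P gives buyer price Pb = 2540/23; sellers receive Ps = 2540/23 − 15 = 2195/23.
New quantity: Q = 608.5 − 3.5(2540/23) = 10211/46.

Buyers pay 2540/23, sellers receive 2195/23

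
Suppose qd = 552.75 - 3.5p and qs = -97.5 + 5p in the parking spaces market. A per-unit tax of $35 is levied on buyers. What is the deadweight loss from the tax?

Deadweight loss = 42875/34

Pre-tax equilibrium: p* = 76.5, q* = 285.
Tax on buyers shifts demand to qd = 552.75 − 3.5(p + 35) = 430.25 - 3.5p.
430.25 - 3.5p = -97.5 + 5p gives seller price ps = 2111/34; buyers pay pb = 2111/34 + 35 = 3301/34.
New quantity: q = 552.75 − 3.5(3301/34) = 3620/17.
DWL = ½ × 35 × (285 − 3620/17) = 42875/34.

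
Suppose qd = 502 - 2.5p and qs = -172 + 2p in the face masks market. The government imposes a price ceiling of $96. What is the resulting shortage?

Shortage = 242

Equilibrium price would be p* = 1348/9, so the ceiling at 96 binds.
At p = 96: qd = 502 − 2.5(96) = 262, qs = -172 + 2(96) = 20.
Shortage = 262 − 20 = 242.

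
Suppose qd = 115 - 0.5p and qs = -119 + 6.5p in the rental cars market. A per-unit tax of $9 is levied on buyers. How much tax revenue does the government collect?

Pre-tax equilibrium: p* = 234/7, q* = 688/7.
Tax on buyers shifts demand to qd = 115 − 0.5(p + 9) = 110.5 - 0.5p.
110.5 - 0.5p = -119 + 6.5p gives seller price ps = 459/14; buyers pay pb = 459/14 + 9 = 585/14.
New quantity: q = 115 − 0.5(585/14) = 2635/28.
Revenue = 9 × 2635/28 = 23715/28.

Tax revenue = 23715/28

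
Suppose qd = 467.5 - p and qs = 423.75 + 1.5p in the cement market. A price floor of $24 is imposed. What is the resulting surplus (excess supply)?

Equilibrium price would be p* = 17.5, so the floor at 24 binds.
At p = 24: qd = 443.5, qs = 459.75.
Surplus = 459.75 − 443.5 = 16.25.

Surplus = 16.25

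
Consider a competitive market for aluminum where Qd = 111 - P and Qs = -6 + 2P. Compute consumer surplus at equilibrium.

Consumer surplus = 2592

Equilibrium: 111 - P = -6 + 2P gives P* = 39, Q* = 72.
Demand choke price (Qd = 0): P = 111.
CS = ½(111 − 39)(72) = 2592.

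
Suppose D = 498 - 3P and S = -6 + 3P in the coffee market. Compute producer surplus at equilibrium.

Equilibrium: 498 - 3P = -6 + 3P gives P* = 84, Q* = 246.
Supply starts at P = 2 (where S = 0).
PS = ½(84 − 2)(246) = 10086.

Producer surplus = 10086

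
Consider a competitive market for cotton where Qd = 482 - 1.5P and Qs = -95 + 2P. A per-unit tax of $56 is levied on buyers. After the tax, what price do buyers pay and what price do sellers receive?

Buyers pay 1378/7, sellers receive 986/7

Pre-tax equilibrium: P* = 1154/7, Q* = 1643/7.
Tax on buyers shifts demand to Qd = 482 − 1.5(P + 56) = 398 - 1.5P.
398 - 1.5P = -95 + 2P gives seller price Ps = 986/7; buyers pay Pb = 986/7 + 56 = 1378/7.
New quantity: Q = 482 − 1.5(1378/7) = 1307/7.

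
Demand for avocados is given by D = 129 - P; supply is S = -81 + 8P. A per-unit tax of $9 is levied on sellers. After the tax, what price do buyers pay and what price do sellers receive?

Pre-tax equilibrium: P* = 70/3, Q* = 317/3.
Tax on sellers shifts supply to S = -81 + 8(P − 9) = -153 + 8P.
129 - P = -153 + 8P gives buyer price Pb = 94/3; sellers receive Ps = 94/3 − 9 = 67/3.
New quantity: Q = 129 − 1(94/3) = 293/3.

Buyers pay 94/3, sellers receive 67/3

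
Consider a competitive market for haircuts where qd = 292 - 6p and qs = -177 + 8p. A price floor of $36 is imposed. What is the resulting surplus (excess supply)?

Surplus = 35

Equilibrium price would be p* = 33.5, so the floor at 36 binds.
At p = 36: qd = 76, qs = 111.
Surplus = 111 − 76 = 35.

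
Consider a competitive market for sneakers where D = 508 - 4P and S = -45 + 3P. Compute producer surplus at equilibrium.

Producer surplus = 6144

Equilibrium: 508 - 4P = -45 + 3P gives P* = 79, Q* = 192.
Supply starts at P = 15 (where S = 0).
PS = ½(79 − 15)(192) = 6144.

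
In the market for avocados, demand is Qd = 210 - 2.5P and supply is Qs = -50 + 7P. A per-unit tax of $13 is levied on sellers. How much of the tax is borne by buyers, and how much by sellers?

Buyers bear 182/19, sellers bear 65/19

Pre-tax equilibrium: P* = 520/19, Q* = 2690/19.
Tax on sellers shifts supply to Qs = -50 + 7(P − 13) = -141 + 7P.
210 - 2.5P = -141 + 7P gives buyer price Pb = 702/19; sellers receive Ps = 702/19 − 13 = 455/19.
New quantity: Q = 210 − 2.5(702/19) = 2235/19.
Buyer burden = 702/19 − 520/19 = 182/19; seller burden = 520/19 − 455/19 = 65/19.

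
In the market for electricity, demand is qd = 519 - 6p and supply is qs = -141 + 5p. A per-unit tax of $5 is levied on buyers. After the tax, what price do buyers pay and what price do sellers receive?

Pre-tax equilibrium: p* = 60, q* = 159.
Tax on buyers shifts demand to qd = 519 − 6(p + 5) = 489 - 6p.
489 - 6p = -141 + 5p gives seller price ps = 630/11; buyers pay pb = 630/11 + 5 = 685/11.
New quantity: q = 519 − 6(685/11) = 1599/11.

Buyers pay 685/11, sellers receive 630/11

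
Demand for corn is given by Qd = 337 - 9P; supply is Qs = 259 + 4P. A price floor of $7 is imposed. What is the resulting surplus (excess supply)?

Equilibrium price would be P* = 6, so the floor at 7 binds.
At P = 7: Qd = 274, Qs = 287.
Surplus = 287 − 274 = 13.

Surplus = 13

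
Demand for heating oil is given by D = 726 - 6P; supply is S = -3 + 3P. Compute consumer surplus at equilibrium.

Consumer surplus = 4800

Equilibrium: 726 - 6P = -3 + 3P gives P* = 81, Q* = 240.
Demand choke price (D = 0): P = 121.
CS = ½(121 − 81)(240) = 4800.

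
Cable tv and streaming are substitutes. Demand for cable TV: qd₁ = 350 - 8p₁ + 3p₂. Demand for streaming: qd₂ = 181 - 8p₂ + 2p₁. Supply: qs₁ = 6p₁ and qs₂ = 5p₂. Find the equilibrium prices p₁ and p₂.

p₁ = 28.9375, p₂ = 18.375

Market 1: 350 - 8p₁ + 3p₂ = 6p₁ → 14p₁ - 3p₂ = 350.
Market 2: 13p₂ - 2p₁ = 181.
Eliminating p₂: 13×(1) + 3×(2) gives 176p₁ = 5093, so p₁ = 28.9375.
Back-substitute into (2): p₂ = (181 + 2×28.9375) / 13 = 18.375.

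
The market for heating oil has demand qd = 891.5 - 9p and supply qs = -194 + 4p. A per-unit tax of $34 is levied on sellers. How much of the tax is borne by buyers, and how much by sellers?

Buyers bear 136/13, sellers bear 306/13

Pre-tax equilibrium: p* = 83.5, q* = 140.
Tax on sellers shifts supply to qs = -194 + 4(p − 34) = -330 + 4p.
891.5 - 9p = -330 + 4p gives buyer price pb = 2443/26; sellers receive ps = 2443/26 − 34 = 1559/26.
New quantity: q = 891.5 − 9(2443/26) = 596/13.
Buyer burden = 2443/26 − 83.5 = 136/13; seller burden = 83.5 − 1559/26 = 306/13.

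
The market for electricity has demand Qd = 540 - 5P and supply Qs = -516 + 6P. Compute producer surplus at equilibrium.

Producer surplus = 300

Equilibrium: 540 - 5P = -516 + 6P gives P* = 96, Q* = 60.
Supply starts at P = 86 (where Qs = 0).
PS = ½(96 − 86)(60) = 300.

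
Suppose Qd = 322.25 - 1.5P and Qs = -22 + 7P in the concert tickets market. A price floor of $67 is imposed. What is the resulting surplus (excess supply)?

Surplus = 225.25

Equilibrium price would be P* = 40.5, so the floor at 67 binds.
At P = 67: Qd = 221.75, Qs = 447.
Surplus = 447 − 221.75 = 225.25.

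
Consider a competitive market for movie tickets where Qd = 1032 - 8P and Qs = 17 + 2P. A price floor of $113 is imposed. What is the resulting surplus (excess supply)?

Equilibrium price would be P* = 101.5, so the floor at 113 binds.
At P = 113: Qd = 128, Qs = 243.
Surplus = 243 − 128 = 115.

Surplus = 115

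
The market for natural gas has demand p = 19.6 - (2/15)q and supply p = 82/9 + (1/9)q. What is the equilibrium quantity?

q* = 472/11

Set the two price expressions equal: 19.6 - (2/15)q = 82/9 + (1/9)q.
472/45 = (11/45)q, so q* = 472/11.
p* = 19.6 − (2/15)(472/11) = 458/33.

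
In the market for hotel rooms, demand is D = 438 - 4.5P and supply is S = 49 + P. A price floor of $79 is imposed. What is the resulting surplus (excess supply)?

Surplus = 45.5

Equilibrium price would be P* = 778/11, so the floor at 79 binds.
At P = 79: D = 82.5, S = 128.
Surplus = 128 − 82.5 = 45.5.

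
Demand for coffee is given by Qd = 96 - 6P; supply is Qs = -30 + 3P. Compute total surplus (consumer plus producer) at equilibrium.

Total surplus = 36

Equilibrium: 96 - 6P = -30 + 3P gives P* = 14, Q* = 12.
Demand choke price: P = 16; supply starts at P = 10.
CS = ½(16 − 14)(12) = 12; PS = ½(14 − 10)(12) = 24.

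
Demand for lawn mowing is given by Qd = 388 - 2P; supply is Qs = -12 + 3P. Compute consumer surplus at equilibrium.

Equilibrium: 388 - 2P = -12 + 3P gives P* = 80, Q* = 228.
Demand choke price (Qd = 0): P = 194.
CS = ½(194 − 80)(228) = 12996.

Consumer surplus = 12996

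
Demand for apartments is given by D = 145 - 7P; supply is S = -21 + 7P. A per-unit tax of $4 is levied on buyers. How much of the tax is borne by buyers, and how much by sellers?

Buyers bear $2, sellers bear $2

Pre-tax equilibrium: P* = 83/7, Q* = 62.
Tax on buyers shifts demand to D = 145 − 7(P + 4) = 117 - 7P.
117 - 7P = -21 + 7P gives seller price Ps = 69/7; buyers pay Pb = 69/7 + 4 = 97/7.
New quantity: Q = 145 − 7(97/7) = 48.
Buyer burden = 97/7 − 83/7 = 2; seller burden = 83/7 − 69/7 = 2.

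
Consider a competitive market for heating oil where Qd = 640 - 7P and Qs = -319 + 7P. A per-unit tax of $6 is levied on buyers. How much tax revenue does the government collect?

Pre-tax equilibrium: P* = 68.5, Q* = 160.5.
Tax on buyers shifts demand to Qd = 640 − 7(P + 6) = 598 - 7P.
598 - 7P = -319 + 7P gives seller price Ps = 65.5; buyers pay Pb = 65.5 + 6 = 71.5.
New quantity: Q = 640 − 7(71.5) = 139.5.
Revenue = 6 × 139.5 = 837.

Tax revenue = 837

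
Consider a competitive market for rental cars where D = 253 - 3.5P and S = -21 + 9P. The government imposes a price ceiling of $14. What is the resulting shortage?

Equilibrium price would be P* = 21.92, so the ceiling at 14 binds.
At P = 14: D = 253 − 3.5(14) = 204, S = -21 + 9(14) = 105.
Shortage = 204 − 105 = 99.

Shortage = 99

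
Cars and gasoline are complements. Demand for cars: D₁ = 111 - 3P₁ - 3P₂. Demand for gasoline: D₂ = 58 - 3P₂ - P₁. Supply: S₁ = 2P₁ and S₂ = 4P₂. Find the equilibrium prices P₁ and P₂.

P₁ = 18.84375, P₂ = 5.59375

Market 1: 111 - 3P₁ - 3P₂ = 2P₁ → 5P₁ + 3P₂ = 111.
Market 2: 7P₂ + P₁ = 58.
Eliminating P₂: 7×(1) − 3×(2) gives 32P₁ = 603, so P₁ = 18.84375.
Back-substitute into (2): P₂ = (58 − 1×18.84375) / 7 = 5.59375.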